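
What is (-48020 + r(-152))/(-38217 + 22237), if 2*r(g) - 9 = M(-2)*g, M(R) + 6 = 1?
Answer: 95271/31960 ≈ 2.9809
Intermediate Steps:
M(R) = -5 (M(R) = -6 + 1 = -5)
r(g) = 9/2 - 5*g/2 (r(g) = 9/2 + (-5*g)/2 = 9/2 - 5*g/2)
(-48020 + r(-152))/(-38217 + 22237) = (-48020 + (9/2 - 5/2*(-152)))/(-38217 + 22237) = (-48020 + (9/2 + 380))/(-15980) = (-48020 + 769/2)*(-1/15980) = -95271/2*(-1/15980) = 95271/31960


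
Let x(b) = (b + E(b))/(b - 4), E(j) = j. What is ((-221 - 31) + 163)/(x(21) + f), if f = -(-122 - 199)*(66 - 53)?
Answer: -1513/70983 ≈ -0.021315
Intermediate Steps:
f = 4173 (f = -(-321)*13 = -1*(-4173) = 4173)
x(b) = 2*b/(-4 + b) (x(b) = (b + b)/(b - 4) = (2*b)/(-4 + b) = 2*b/(-4 + b))
((-221 - 31) + 163)/(x(21) + f) = ((-221 - 31) + 163)/(2*21/(-4 + 21) + 4173) = (-252 + 163)/(2*21/17 + 4173) = -89/(2*21*(1/17) + 4173) = -89/(42/17 + 4173) = -89/70983/17 = -89*17/70983 = -1513/70983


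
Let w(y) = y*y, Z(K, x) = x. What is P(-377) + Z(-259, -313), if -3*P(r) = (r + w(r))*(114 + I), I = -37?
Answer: -10915843/3 ≈ -3.6386e+6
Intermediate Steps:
w(y) = y**2
P(r) = -77*r/3 - 77*r**2/3 (P(r) = -(r + r**2)*(114 - 37)/3 = -(r + r**2)*77/3 = -(77*r + 77*r**2)/3 = -77*r/3 - 77*r**2/3)
P(-377) + Z(-259, -313) = (77/3)*(-377)*(-1 - 1*(-377)) - 313 = (77/3)*(-377)*(-1 + 377) - 313 = (77/3)*(-377)*376 - 313 = -10914904/3 - 313 = -10915843/3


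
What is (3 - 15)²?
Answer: 144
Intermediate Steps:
(3 - 15)² = (-12)² = 144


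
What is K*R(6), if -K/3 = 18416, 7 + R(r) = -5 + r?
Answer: 331488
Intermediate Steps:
R(r) = -12 + r (R(r) = -7 + (-5 + r) = -12 + r)
K = -55248 (K = -3*18416 = -55248)
K*R(6) = -55248*(-12 + 6) = -55248*(-6) = 331488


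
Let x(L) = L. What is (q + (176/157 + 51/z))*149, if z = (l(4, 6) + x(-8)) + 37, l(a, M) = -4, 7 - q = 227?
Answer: -126812857/3925 ≈ -32309.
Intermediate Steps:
q = -220 (q = 7 - 1*227 = 7 - 227 = -220)
z = 25 (z = (-4 - 8) + 37 = -12 + 37 = 25)
(q + (176/157 + 51/z))*149 = (-220 + (176/157 + 51/25))*149 = (-220 + 12407/3925)*149 = -851093/3925*149 = -126812857/3925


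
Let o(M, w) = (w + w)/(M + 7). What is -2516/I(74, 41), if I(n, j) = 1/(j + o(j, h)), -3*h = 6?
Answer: -308839/3 ≈ -1.0295e+5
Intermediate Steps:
h = -2 (h = -1/3*6 = -2)
o(M, w) = 2*w/(7 + M) (o(M, w) = (2*w)/(7 + M) = 2*w/(7 + M))
I(n, j) = 1/(j - 4/(7 + j)) (I(n, j) = 1/(j + 2*(-2)/(7 + j)) = 1/(j - 4/(7 + j)))
-2516/I(74, 41) = -2516*(-4 + 41*(7 + 41))/(7 + 41) = -2516/(48/(-4 + 41*48)) = -2516/(48/(-4 + 1968)) = -2516/(48/1964) = -2516/((1/1964)*48) = -2516/12/491 = -2516*491/12 = -308839/3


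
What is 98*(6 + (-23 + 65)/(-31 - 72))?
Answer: 56448/103 ≈ 548.04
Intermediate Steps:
98*(6 + (-23 + 65)/(-31 - 72)) = 98*(6 + 42/(-103)) = 98*(6 + 42*(-1/103)) = 98*(6 - 42/103) = 98*(576/103) = 56448/103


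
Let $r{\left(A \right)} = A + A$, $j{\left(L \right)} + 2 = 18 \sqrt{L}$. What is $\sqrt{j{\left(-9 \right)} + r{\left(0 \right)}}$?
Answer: $\sqrt{-2 + 54 i} \approx 5.1008 + 5.2933 i$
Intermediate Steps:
$j{\left(L \right)} = -2 + 18 \sqrt{L}$
$r{\left(A \right)} = 2 A$
$\sqrt{j{\left(-9 \right)} + r{\left(0 \right)}} = \sqrt{\left(-2 + 18 \sqrt{-9}\right) + 2 \cdot 0} = \sqrt{\left(-2 + 18 \cdot 3 i\right) + 0} = \sqrt{\left(-2 + 54 i\right) + 0} = \sqrt{-2 + 54 i}$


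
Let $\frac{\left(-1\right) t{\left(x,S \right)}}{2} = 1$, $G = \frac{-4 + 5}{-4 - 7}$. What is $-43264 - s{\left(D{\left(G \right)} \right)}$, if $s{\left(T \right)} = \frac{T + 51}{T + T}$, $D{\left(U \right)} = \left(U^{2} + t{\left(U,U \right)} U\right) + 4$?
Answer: $- \frac{7312729}{169} \approx -43271.0$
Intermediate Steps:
$G = - \frac{1}{11}$ ($G = 1 \frac{1}{-11} = 1 \left(- \frac{1}{11}\right) = - \frac{1}{11} \approx -0.090909$)
$t{\left(x,S \right)} = -2$ ($t{\left(x,S \right)} = \left(-2\right) 1 = -2$)
$D{\left(U \right)} = 4 + U^{2} - 2 U$ ($D{\left(U \right)} = \left(U^{2} - 2 U\right) + 4 = 4 + U^{2} - 2 U$)
$s{\left(T \right)} = \frac{51 + T}{2 T}$
$-43264 - s{\left(D{\left(G \right)} \right)} = -43264 - \frac{51 + \left(4 + \left(- \frac{1}{11}\right)^{2} - - \frac{2}{11}\right)}{2 \left(4 + \left(- \frac{1}{11}\right)^{2} - - \frac{2}{11}\right)} = -43264 - \frac{51 + \left(4 + \frac{1}{121} + \frac{2}{11}\right)}{2 \left(4 + \frac{1}{121} + \frac{2}{11}\right)} = -43264 - \frac{51 + \frac{507}{121}}{2 \cdot \frac{507}{121}} = -43264 - \frac{1}{2} \cdot \frac{121}{507} \cdot \frac{6678}{121} = -43264 - \frac{1113}{169} = - \frac{7312729}{169}$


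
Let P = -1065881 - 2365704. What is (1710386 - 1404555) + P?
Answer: -3125754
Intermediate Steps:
P = -3431585
(1710386 - 1404555) + P = (1710386 - 1404555) - 3431585 = 305831 - 3431585 = -3125754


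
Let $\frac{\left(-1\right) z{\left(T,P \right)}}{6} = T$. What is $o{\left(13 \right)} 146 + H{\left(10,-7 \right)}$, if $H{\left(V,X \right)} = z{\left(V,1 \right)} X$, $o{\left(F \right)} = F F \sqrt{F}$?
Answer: $420 + 24674 \sqrt{13} \approx 89383.0$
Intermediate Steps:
$z{\left(T,P \right)} = - 6 T$
$o{\left(F \right)} = F^{\frac{5}{2}}$ ($o{\left(F \right)} = F F^{\frac{3}{2}} = F^{\frac{5}{2}}$)
$H{\left(V,X \right)} = - 6 V X$
$o{\left(13 \right)} 146 + H{\left(10,-7 \right)} = 13^{\frac{5}{2}} \cdot 146 - 60 \left(-7\right) = 169 \sqrt{13} \cdot 146 + 420 = 24674 \sqrt{13} + 420 = 420 + 24674 \sqrt{13}$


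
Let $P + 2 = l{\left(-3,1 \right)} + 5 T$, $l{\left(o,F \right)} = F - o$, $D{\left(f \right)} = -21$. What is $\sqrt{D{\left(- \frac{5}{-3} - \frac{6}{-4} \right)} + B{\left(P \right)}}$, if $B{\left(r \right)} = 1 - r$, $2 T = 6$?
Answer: $i \sqrt{37} \approx 6.0828 i$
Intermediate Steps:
$T = 3$ ($T = \frac{1}{2} \cdot 6 = 3$)
$P = 17$ ($P = -2 + \left(\left(1 - -3\right) + 5 \cdot 3\right) = -2 + \left(\left(1 + 3\right) + 15\right) = -2 + \left(4 + 15\right) = -2 + 19 = 17$)
$\sqrt{D{\left(- \frac{5}{-3} - \frac{6}{-4} \right)} + B{\left(P \right)}} = \sqrt{-21 + \left(1 - 17\right)} = \sqrt{-21 - 16} = \sqrt{-37} = i \sqrt{37}$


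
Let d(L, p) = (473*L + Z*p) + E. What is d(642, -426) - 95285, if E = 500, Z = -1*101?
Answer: 251907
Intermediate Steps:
Z = -101
d(L, p) = 500 - 101*p + 473*L (d(L, p) = (473*L - 101*p) + 500 = (-101*p + 473*L) + 500 = 500 - 101*p + 473*L)
d(642, -426) - 95285 = (500 - 101*(-426) + 473*642) - 95285 = (500 + 43026 + 303666) - 95285 = 347192 - 95285 = 251907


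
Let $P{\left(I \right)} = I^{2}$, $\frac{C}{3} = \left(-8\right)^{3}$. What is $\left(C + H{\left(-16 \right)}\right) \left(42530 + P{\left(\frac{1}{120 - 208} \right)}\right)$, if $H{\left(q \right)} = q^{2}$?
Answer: $- \frac{6587046420}{121} \approx -5.4438 \cdot 10^{7}$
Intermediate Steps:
$C = -1536$ ($C = 3 \left(-8\right)^{3} = 3 \left(-512\right) = -1536$)
$\left(C + H{\left(-16 \right)}\right) \left(42530 + P{\left(\frac{1}{120 - 208} \right)}\right) = \left(-1536 + \left(-16\right)^{2}\right) \left(42530 + \left(\frac{1}{120 - 208}\right)^{2}\right) = \left(-1536 + 256\right) \left(42530 + \left(\frac{1}{-88}\right)^{2}\right) = - 1280 \left(42530 + \left(- \frac{1}{88}\right)^{2}\right) = - 1280 \left(42530 + \frac{1}{7744}\right) = \left(-1280\right) \frac{329352321}{7744} = - \frac{6587046420}{121}$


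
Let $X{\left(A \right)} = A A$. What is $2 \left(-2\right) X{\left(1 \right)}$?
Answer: $-4$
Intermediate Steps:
$X{\left(A \right)} = A^{2}$
$2 \left(-2\right) X{\left(1 \right)} = 2 \left(-2\right) 1^{2} = \left(-4\right) 1 = -4$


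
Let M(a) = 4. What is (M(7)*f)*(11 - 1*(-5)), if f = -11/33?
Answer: -64/3 ≈ -21.333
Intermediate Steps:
f = -1/3 (f = -11*1/33 = -1/3 ≈ -0.33333)
(M(7)*f)*(11 - 1*(-5)) = (4*(-1/3))*(11 - 1*(-5)) = -4*(11 + 5)/3 = -4/3*16 = -64/3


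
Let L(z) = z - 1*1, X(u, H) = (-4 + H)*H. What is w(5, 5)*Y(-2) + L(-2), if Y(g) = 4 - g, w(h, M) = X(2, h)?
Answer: 27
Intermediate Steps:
X(u, H) = H*(-4 + H)
w(h, M) = h*(-4 + h)
L(z) = -1 + z (L(z) = z - 1 = -1 + z)
w(5, 5)*Y(-2) + L(-2) = (5*(-4 + 5))*(4 - 1*(-2)) + (-1 - 2) = (5*1)*(4 + 2) - 3 = 5*6 - 3 = 30 - 3 = 27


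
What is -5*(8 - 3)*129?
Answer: -3225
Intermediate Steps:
-5*(8 - 3)*129 = -5*5*129 = -25*129 = -3225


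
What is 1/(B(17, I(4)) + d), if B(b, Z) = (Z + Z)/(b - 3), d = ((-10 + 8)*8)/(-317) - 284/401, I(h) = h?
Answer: -889819/76816 ≈ -11.584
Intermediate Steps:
d = -83612/127117 (d = -2*8*(-1/317) - 284*1/401 = -16*(-1/317) - 284/401 = 16/317 - 284/401 = -83612/127117 ≈ -0.65776)
B(b, Z) = 2*Z/(-3 + b) (B(b, Z) = (2*Z)/(-3 + b) = 2*Z/(-3 + b))
1/(B(17, I(4)) + d) = 1/(2*4/(-3 + 17) - 83612/127117) = 1/(2*4/14 - 83612/127117) = 1/(2*4*(1/14) - 83612/127117) = 1/(4/7 - 83612/127117) = 1/(-76816/889819) = -889819/76816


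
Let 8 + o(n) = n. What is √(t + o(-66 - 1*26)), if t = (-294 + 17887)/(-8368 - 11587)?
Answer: 9*I*√495941615/19955 ≈ 10.044*I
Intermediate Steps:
o(n) = -8 + n
t = -17593/19955 (t = 17593/(-19955) = 17593*(-1/19955) = -17593/19955 ≈ -0.88163)
√(t + o(-66 - 1*26)) = √(-17593/19955 + (-8 + (-66 - 1*26))) = √(-17593/19955 + (-8 + (-66 - 26))) = √(-17593/19955 + (-8 - 92)) = √(-17593/19955 - 100) = √(-2013093/19955) = 9*I*√495941615/19955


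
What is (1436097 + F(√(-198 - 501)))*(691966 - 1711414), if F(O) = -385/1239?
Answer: -86377527963024/59 ≈ -1.4640e+12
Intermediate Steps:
F(O) = -55/177 (F(O) = -385*1/1239 = -55/177)
(1436097 + F(√(-198 - 501)))*(691966 - 1711414) = (1436097 - 55/177)*(691966 - 1711414) = (254189114/177)*(-1019448) = -86377527963024/59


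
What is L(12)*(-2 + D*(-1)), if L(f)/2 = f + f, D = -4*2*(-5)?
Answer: -2016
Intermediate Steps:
D = 40 (D = -8*(-5) = 40)
L(f) = 4*f (L(f) = 2*(f + f) = 2*(2*f) = 4*f)
L(12)*(-2 + D*(-1)) = (4*12)*(-2 + 40*(-1)) = 48*(-2 - 40) = 48*(-42) = -2016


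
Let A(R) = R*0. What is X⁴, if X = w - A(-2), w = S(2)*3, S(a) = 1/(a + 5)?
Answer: 81/2401 ≈ 0.033736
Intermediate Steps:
A(R) = 0
S(a) = 1/(5 + a)
w = 3/7 (w = 3/(5 + 2) = 3/7 ≈ 0.42857)
X = 3/7 (X = 3/7 - 1*0 = 3/7 + 0 = 3/7 ≈ 0.42857)
X⁴ = (3/7)⁴ = 81/2401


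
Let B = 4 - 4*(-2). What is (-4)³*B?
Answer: -768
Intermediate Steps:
B = 12 (B = 4 + 8 = 12)
(-4)³*B = (-4)³*12 = -64*12 = -768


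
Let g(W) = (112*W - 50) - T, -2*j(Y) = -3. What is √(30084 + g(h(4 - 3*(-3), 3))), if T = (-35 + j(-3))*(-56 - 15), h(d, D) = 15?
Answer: 3*√13038/2 ≈ 171.28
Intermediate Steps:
j(Y) = 3/2 (j(Y) = -½*(-3) = 3/2)
T = 4757/2 (T = (-35 + 3/2)*(-56 - 15) = -67/2*(-71) = 4757/2 ≈ 2378.5)
g(W) = -4857/2 + 112*W (g(W) = (112*W - 50) - 1*4757/2 = (-50 + 112*W) - 4757/2 = -4857/2 + 112*W)
√(30084 + g(h(4 - 3*(-3), 3))) = √(30084 + (-4857/2 + 112*15)) = √(30084 + (-4857/2 + 1680)) = √(30084 - 1497/2) = √(58671/2) = 3*√13038/2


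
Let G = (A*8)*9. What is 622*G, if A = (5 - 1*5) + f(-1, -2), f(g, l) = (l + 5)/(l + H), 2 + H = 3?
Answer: -134352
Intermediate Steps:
H = 1 (H = -2 + 3 = 1)
f(g, l) = (5 + l)/(1 + l) (f(g, l) = (l + 5)/(l + 1) = (5 + l)/(1 + l))
A = -3 (A = (5 - 1*5) + (5 - 2)/(1 - 2) = (5 - 5) + 3/(-1) = 0 - 1*3 = 0 - 3 = -3)
G = -216 (G = -3*8*9 = -24*9 = -216)
622*G = 622*(-216) = -134352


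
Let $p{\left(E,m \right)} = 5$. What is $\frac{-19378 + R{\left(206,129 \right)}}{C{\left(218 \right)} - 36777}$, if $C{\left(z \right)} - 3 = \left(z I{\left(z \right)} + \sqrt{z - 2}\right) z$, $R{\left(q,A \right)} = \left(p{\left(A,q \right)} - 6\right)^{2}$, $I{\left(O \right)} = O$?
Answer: $- \frac{100018822833}{53286887406290} + \frac{6336279 \sqrt{6}}{26643443703145} \approx -0.0018764$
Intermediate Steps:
$R{\left(q,A \right)} = 1$ ($R{\left(q,A \right)} = \left(5 - 6\right)^{2} = \left(-1\right)^{2} = 1$)
$C{\left(z \right)} = 3 + z \left(z^{2} + \sqrt{-2 + z}\right)$ ($C{\left(z \right)} = 3 + \left(z z + \sqrt{z - 2}\right) z = 3 + \left(z^{2} + \sqrt{-2 + z}\right) z = 3 + z \left(z^{2} + \sqrt{-2 + z}\right)$)
$\frac{-19378 + R{\left(206,129 \right)}}{C{\left(218 \right)} - 36777} = \frac{-19378 + 1}{\left(3 + 218^{3} + 218 \sqrt{-2 + 218}\right) - 36777} = - \frac{19377}{\left(3 + 10360232 + 218 \sqrt{216}\right) - 36777} = - \frac{19377}{\left(3 + 10360232 + 218 \cdot 6 \sqrt{6}\right) - 36777} = - \frac{19377}{\left(3 + 10360232 + 1308 \sqrt{6}\right) - 36777} = - \frac{19377}{\left(10360235 + 1308 \sqrt{6}\right) - 36777} = - \frac{19377}{10323458 + 1308 \sqrt{6}}$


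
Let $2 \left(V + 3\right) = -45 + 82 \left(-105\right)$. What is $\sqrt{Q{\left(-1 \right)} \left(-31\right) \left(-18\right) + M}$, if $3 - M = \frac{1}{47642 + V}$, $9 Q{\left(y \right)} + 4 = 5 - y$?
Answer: $\frac{\sqrt{1133115257}}{2987} \approx 11.269$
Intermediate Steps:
$V = - \frac{8661}{2}$ ($V = -3 + \frac{-45 + 82 \left(-105\right)}{2} = -3 + \frac{-45 - 8610}{2} = -3 + \frac{1}{2} \left(-8655\right) = -3 - \frac{8655}{2} = - \frac{8661}{2} \approx -4330.5$)
$Q{\left(y \right)} = \frac{1}{9} - \frac{y}{9}$ ($Q{\left(y \right)} = - \frac{4}{9} + \frac{5 - y}{9} = - \frac{4}{9} - \left(- \frac{5}{9} + \frac{y}{9}\right) = \frac{1}{9} - \frac{y}{9}$)
$M = \frac{259867}{86623}$ ($M = 3 - \frac{1}{47642 - \frac{8661}{2}} = 3 - \frac{1}{\frac{86623}{2}} = 3 - \frac{2}{86623} = \frac{259867}{86623} \approx 3.0$)
$\sqrt{Q{\left(-1 \right)} \left(-31\right) \left(-18\right) + M} = \sqrt{\left(\frac{1}{9} - - \frac{1}{9}\right) \left(-31\right) \left(-18\right) + \frac{259867}{86623}} = \sqrt{\left(\frac{1}{9} + \frac{1}{9}\right) \left(-31\right) \left(-18\right) + \frac{259867}{86623}} = \sqrt{\frac{2}{9} \left(-31\right) \left(-18\right) + \frac{259867}{86623}} = \sqrt{\left(- \frac{62}{9}\right) \left(-18\right) + \frac{259867}{86623}} = \sqrt{124 + \frac{259867}{86623}} = \sqrt{\frac{11001119}{86623}} = \frac{\sqrt{1133115257}}{2987}$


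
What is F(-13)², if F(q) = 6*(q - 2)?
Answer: 8100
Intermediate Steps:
F(q) = -12 + 6*q (F(q) = 6*(-2 + q) = -12 + 6*q)
F(-13)² = (-12 + 6*(-13))² = (-12 - 78)² = (-90)² = 8100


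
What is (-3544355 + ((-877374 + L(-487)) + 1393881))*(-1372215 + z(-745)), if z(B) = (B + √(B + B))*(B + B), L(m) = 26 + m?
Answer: 793916628985 + 4512180410*I*√1490 ≈ 7.9392e+11 + 1.7417e+11*I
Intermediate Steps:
z(B) = 2*B*(B + √2*√B) (z(B) = (B + √(2*B))*(2*B) = (B + √2*√B)*(2*B) = 2*B*(B + √2*√B))
(-3544355 + ((-877374 + L(-487)) + 1393881))*(-1372215 + z(-745)) = (-3544355 + ((-877374 + (26 - 487)) + 1393881))*(-1372215 + (2*(-745)² + 2*√2*(-745)^(3/2))) = (-3544355 + ((-877374 - 461) + 1393881))*(-1372215 + (2*555025 + 2*√2*(-745*I*√745))) = (-3544355 + (-877835 + 1393881))*(-1372215 + (1110050 - 1490*I*√1490)) = (-3544355 + 516046)*(-262165 - 1490*I*√1490) = -3028309*(-262165 - 1490*I*√1490) = 793916628985 + 4512180410*I*√1490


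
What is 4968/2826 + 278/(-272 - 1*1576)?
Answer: 233201/145068 ≈ 1.6075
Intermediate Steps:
4968/2826 + 278/(-272 - 1*1576) = 4968*(1/2826) + 278/(-272 - 1576) = 276/157 + 278/(-1848) = 276/157 + 278*(-1/1848) = 276/157 - 139/924 = 233201/145068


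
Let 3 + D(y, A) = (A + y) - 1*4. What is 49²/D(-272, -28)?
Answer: -2401/307 ≈ -7.8208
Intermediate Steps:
D(y, A) = -7 + A + y (D(y, A) = -3 + ((A + y) - 1*4) = -3 + ((A + y) - 4) = -3 + (-4 + A + y) = -7 + A + y)
49²/D(-272, -28) = 49²/(-7 - 28 - 272) = 2401/(-307) = 2401*(-1/307) = -2401/307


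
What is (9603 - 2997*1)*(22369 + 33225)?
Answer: 367253964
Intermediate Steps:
(9603 - 2997*1)*(22369 + 33225) = (9603 - 2997)*55594 = 6606*55594 = 367253964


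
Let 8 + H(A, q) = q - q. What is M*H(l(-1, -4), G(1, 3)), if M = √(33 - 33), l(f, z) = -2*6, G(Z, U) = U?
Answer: 0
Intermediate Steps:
l(f, z) = -12
H(A, q) = -8 (H(A, q) = -8 + (q - q) = -8 + 0 = -8)
M = 0 (M = √0 = 0)
M*H(l(-1, -4), G(1, 3)) = 0*(-8) = 0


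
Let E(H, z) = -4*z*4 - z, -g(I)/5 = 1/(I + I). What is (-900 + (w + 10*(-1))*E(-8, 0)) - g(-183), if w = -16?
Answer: -329405/366 ≈ -900.01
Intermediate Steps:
g(I) = -5/(2*I) (g(I) = -5/(I + I) = -5*1/(2*I) = -5/(2*I))
E(H, z) = -17*z (E(H, z) = -16*z - z = -17*z)
(-900 + (w + 10*(-1))*E(-8, 0)) - g(-183) = (-900 + (-16 + 10*(-1))*(-17*0)) - (-5)/(2*(-183)) = (-900 + (-16 - 10)*0) - (-5)*(-1)/(2*183) = (-900 - 26*0) - 1*5/366 = (-900 + 0) - 5/366 = -900 - 5/366 = -329405/366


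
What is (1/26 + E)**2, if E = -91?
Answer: 5593225/676 ≈ 8274.0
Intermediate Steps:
(1/26 + E)**2 = (1/26 - 91)**2 = (-2365/26)**2 = 5593225/676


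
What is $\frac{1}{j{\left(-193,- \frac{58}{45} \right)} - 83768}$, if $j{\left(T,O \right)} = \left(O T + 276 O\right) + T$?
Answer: $- \frac{45}{3783059} \approx -1.1895 \cdot 10^{-5}$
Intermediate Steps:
$j{\left(T,O \right)} = T + 276 O + O T$ ($j{\left(T,O \right)} = \left(276 O + O T\right) + T = T + 276 O + O T$)
$\frac{1}{j{\left(-193,- \frac{58}{45} \right)} - 83768} = \frac{1}{\left(-193 + 276 \left(- \frac{58}{45}\right) + - \frac{58}{45} \left(-193\right)\right) - 83768} = \frac{1}{\left(-193 + 276 \left(\left(-58\right) \frac{1}{45}\right) + \left(-58\right) \frac{1}{45} \left(-193\right)\right) - 83768} = \frac{1}{\left(-193 + 276 \left(- \frac{58}{45}\right) - - \frac{11194}{45}\right) - 83768} = \frac{1}{\left(-193 - \frac{5336}{15} + \frac{11194}{45}\right) - 83768} = \frac{1}{- \frac{13499}{45} - 83768} = \frac{1}{- \frac{3783059}{45}} = - \frac{45}{3783059}$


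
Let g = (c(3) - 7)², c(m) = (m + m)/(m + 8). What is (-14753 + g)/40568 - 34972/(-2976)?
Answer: 5199079417/456511704 ≈ 11.389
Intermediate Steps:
c(m) = 2*m/(8 + m) (c(m) = (2*m)/(8 + m) = 2*m/(8 + m))
g = 5041/121 (g = (2*3/(8 + 3) - 7)² = (2*3/11 - 7)² = (2*3*(1/11) - 7)² = (6/11 - 7)² = (-71/11)² = 5041/121 ≈ 41.661)
(-14753 + g)/40568 - 34972/(-2976) = (-14753 + 5041/121)/40568 - 34972/(-2976) = -1780072/121*1/40568 - 34972*(-1/2976) = -222509/613591 + 8743/744 = 5199079417/456511704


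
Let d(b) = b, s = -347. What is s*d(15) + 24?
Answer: -5181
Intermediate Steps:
s*d(15) + 24 = -347*15 + 24 = -5205 + 24 = -5181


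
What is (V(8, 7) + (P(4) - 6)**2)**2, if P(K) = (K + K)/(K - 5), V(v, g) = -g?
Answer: 35721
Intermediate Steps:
P(K) = 2*K/(-5 + K) (P(K) = (2*K)/(-5 + K) = 2*K/(-5 + K))
(V(8, 7) + (P(4) - 6)**2)**2 = (-1*7 + (2*4/(-5 + 4) - 6)**2)**2 = (-7 + (2*4/(-1) - 6)**2)**2 = (-7 + (2*4*(-1) - 6)**2)**2 = (-7 + (-8 - 6)**2)**2 = (-7 + (-14)**2)**2 = (-7 + 196)**2 = 189**2 = 35721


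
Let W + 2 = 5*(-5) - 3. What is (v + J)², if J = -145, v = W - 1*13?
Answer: 35344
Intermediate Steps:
W = -30 (W = -2 + (5*(-5) - 3) = -2 + (-25 - 3) = -2 - 28 = -30)
v = -43 (v = -30 - 1*13 = -30 - 13 = -43)
(v + J)² = (-43 - 145)² = (-188)² = 35344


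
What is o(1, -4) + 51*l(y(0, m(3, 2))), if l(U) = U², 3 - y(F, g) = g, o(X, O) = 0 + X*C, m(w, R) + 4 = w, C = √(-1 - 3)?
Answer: 816 + 2*I ≈ 816.0 + 2.0*I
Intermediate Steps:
C = 2*I (C = √(-4) = 2*I ≈ 2.0*I)
m(w, R) = -4 + w
o(X, O) = 2*I*X (o(X, O) = 0 + X*(2*I) = 0 + 2*I*X = 2*I*X)
y(F, g) = 3 - g
o(1, -4) + 51*l(y(0, m(3, 2))) = 2*I*1 + 51*(3 - (-4 + 3))² = 2*I + 51*(3 - 1*(-1))² = 2*I + 51*(3 + 1)² = 2*I + 51*4² = 2*I + 51*16 = 2*I + 816 = 816 + 2*I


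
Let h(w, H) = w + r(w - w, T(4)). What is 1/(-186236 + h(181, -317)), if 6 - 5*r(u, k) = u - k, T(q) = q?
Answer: -1/186053 ≈ -5.3748e-6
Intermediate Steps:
r(u, k) = 6/5 - u/5 + k/5 (r(u, k) = 6/5 - (u - k)/5 = 6/5 + (-u/5 + k/5) = 6/5 - u/5 + k/5)
h(w, H) = 2 + w (h(w, H) = w + (6/5 - (w - w)/5 + (1/5)*4) = w + (6/5 - 1/5*0 + 4/5) = w + (6/5 + 0 + 4/5) = w + 2 = 2 + w)
1/(-186236 + h(181, -317)) = 1/(-186236 + (2 + 181)) = 1/(-186236 + 183) = 1/(-186053) = -1/186053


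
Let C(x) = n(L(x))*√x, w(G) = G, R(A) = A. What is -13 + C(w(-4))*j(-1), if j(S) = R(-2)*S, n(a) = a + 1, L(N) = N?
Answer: -13 - 12*I ≈ -13.0 - 12.0*I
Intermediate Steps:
n(a) = 1 + a
C(x) = √x*(1 + x) (C(x) = (1 + x)*√x = √x*(1 + x))
j(S) = -2*S
-13 + C(w(-4))*j(-1) = -13 + (√(-4)*(1 - 4))*(-2*(-1)) = -13 + ((2*I)*(-3))*2 = -13 - 6*I*2 = -13 - 12*I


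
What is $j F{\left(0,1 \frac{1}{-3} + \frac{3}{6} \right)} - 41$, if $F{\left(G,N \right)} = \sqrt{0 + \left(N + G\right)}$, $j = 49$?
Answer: $-41 + \frac{49 \sqrt{6}}{6} \approx -20.996$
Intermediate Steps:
$F{\left(G,N \right)} = \sqrt{G + N}$ ($F{\left(G,N \right)} = \sqrt{0 + \left(G + N\right)} = \sqrt{G + N}$)
$j F{\left(0,1 \frac{1}{-3} + \frac{3}{6} \right)} - 41 = 49 \sqrt{0 + \left(1 \frac{1}{-3} + \frac{3}{6}\right)} - 41 = 49 \sqrt{0 + \left(1 \left(- \frac{1}{3}\right) + 3 \cdot \frac{1}{6}\right)} - 41 = 49 \sqrt{0 + \left(- \frac{1}{3} + \frac{1}{2}\right)} - 41 = 49 \sqrt{0 + \frac{1}{6}} - 41 = \frac{49}{\sqrt{6}} - 41 = 49 \frac{\sqrt{6}}{6} - 41 = \frac{49 \sqrt{6}}{6} - 41 = -41 + \frac{49 \sqrt{6}}{6}$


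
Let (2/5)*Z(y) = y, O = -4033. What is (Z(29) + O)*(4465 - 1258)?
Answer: -25402647/2 ≈ -1.2701e+7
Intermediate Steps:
Z(y) = 5*y/2
(Z(29) + O)*(4465 - 1258) = ((5/2)*29 - 4033)*(4465 - 1258) = (145/2 - 4033)*3207 = -7921/2*3207 = -25402647/2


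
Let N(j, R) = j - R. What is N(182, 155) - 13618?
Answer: -13591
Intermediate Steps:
N(182, 155) - 13618 = (182 - 1*155) - 13618 = (182 - 155) - 13618 = 27 - 13618 = -13591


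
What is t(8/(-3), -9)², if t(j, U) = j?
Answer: 64/9 ≈ 7.1111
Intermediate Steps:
t(8/(-3), -9)² = (8/(-3))² = (8*(-⅓))² = (-8/3)² = 64/9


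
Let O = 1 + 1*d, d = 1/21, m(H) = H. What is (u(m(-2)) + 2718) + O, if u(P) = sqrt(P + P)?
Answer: 57100/21 + 2*I ≈ 2719.0 + 2.0*I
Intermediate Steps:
d = 1/21 ≈ 0.047619
O = 22/21 (O = 1 + 1*(1/21) = 1 + 1/21 = 22/21 ≈ 1.0476)
u(P) = sqrt(2)*sqrt(P) (u(P) = sqrt(2*P) = sqrt(2)*sqrt(P))
(u(m(-2)) + 2718) + O = (sqrt(2)*sqrt(-2) + 2718) + 22/21 = (sqrt(2)*(I*sqrt(2)) + 2718) + 22/21 = (2*I + 2718) + 22/21 = (2718 + 2*I) + 22/21 = 57100/21 + 2*I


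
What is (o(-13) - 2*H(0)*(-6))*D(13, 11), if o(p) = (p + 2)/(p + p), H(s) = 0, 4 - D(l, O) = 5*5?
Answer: -231/26 ≈ -8.8846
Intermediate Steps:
D(l, O) = -21 (D(l, O) = 4 - 5*5 = 4 - 1*25 = 4 - 25 = -21)
o(p) = (2 + p)/(2*p) (o(p) = (2 + p)/((2*p)) = (2 + p)*(1/(2*p)) = (2 + p)/(2*p))
(o(-13) - 2*H(0)*(-6))*D(13, 11) = ((1/2)*(2 - 13)/(-13) - 2*0*(-6))*(-21) = ((1/2)*(-1/13)*(-11) + 0*(-6))*(-21) = (11/26 + 0)*(-21) = (11/26)*(-21) = -231/26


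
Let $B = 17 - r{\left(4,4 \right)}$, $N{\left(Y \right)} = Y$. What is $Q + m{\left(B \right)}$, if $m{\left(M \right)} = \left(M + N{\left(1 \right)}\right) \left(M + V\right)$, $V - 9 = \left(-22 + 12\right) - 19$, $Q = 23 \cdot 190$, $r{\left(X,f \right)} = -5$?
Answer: $4416$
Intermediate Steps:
$Q = 4370$
$V = -20$ ($V = 9 + \left(\left(-22 + 12\right) - 19\right) = 9 - 29 = -20$)
$B = 22$ ($B = 17 - -5 = 17 + 5 = 22$)
$m{\left(M \right)} = \left(1 + M\right) \left(-20 + M\right)$ ($m{\left(M \right)} = \left(M + 1\right) \left(M - 20\right) = \left(1 + M\right) \left(-20 + M\right)$)
$Q + m{\left(B \right)} = 4370 - \left(438 - 484\right) = 4370 - -46 = 4370 + 46 = 4416$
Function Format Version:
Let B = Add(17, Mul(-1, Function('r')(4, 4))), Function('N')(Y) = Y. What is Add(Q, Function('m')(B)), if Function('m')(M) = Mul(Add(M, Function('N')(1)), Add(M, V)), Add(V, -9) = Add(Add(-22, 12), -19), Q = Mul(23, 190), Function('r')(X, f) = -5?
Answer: 4416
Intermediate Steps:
Q = 4370
V = -20 (V = Add(9, Add(Add(-22, 12), -19)) = Add(9, Add(-10, -19)) = Add(9, -29) = -20)
B = 22 (B = Add(17, Mul(-1, -5)) = Add(17, 5) = 22)
Function('m')(M) = Mul(Add(1, M), Add(-20, M)) (Function('m')(M) = Mul(Add(M, 1), Add(M, -20)) = Mul(Add(1, M), Add(-20, M)))
Add(Q, Function('m')(B)) = Add(4370, Add(-20, Pow(22, 2), Mul(-19, 22))) = Add(4370, Add(-20, 484, -418)) = Add(4370, 46) = 4416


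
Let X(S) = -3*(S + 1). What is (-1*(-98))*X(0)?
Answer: -294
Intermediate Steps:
X(S) = -3 - 3*S (X(S) = -3*(1 + S) = -3 - 3*S)
(-1*(-98))*X(0) = (-1*(-98))*(-3 - 3*0) = 98*(-3 + 0) = 98*(-3) = -294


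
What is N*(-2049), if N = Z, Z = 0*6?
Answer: 0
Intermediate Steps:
Z = 0
N = 0
N*(-2049) = 0*(-2049) = 0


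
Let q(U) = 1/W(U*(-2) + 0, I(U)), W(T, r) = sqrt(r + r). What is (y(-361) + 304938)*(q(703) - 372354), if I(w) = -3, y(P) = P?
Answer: -113410464258 - 304577*I*sqrt(6)/6 ≈ -1.1341e+11 - 1.2434e+5*I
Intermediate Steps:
W(T, r) = sqrt(2)*sqrt(r) (W(T, r) = sqrt(2*r) = sqrt(2)*sqrt(r))
q(U) = -I*sqrt(6)/6 (q(U) = 1/(sqrt(2)*sqrt(-3)) = 1/(sqrt(2)*(I*sqrt(3))) = 1/(I*sqrt(6)) = -I*sqrt(6)/6)
(y(-361) + 304938)*(q(703) - 372354) = (-361 + 304938)*(-I*sqrt(6)/6 - 372354) = 304577*(-372354 - I*sqrt(6)/6) = -113410464258 - 304577*I*sqrt(6)/6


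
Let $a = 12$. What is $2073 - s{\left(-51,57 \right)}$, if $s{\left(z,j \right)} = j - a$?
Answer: $2028$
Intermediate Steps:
$s{\left(z,j \right)} = -12 + j$ ($s{\left(z,j \right)} = j - 12 = -12 + j$)
$2073 - s{\left(-51,57 \right)} = 2073 - \left(-12 + 57\right) = 2073 - 45 = 2028$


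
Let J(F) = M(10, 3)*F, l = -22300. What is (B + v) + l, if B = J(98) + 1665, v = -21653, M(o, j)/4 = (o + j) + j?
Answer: -36016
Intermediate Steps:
M(o, j) = 4*o + 8*j (M(o, j) = 4*((o + j) + j) = 4*((j + o) + j) = 4*(o + 2*j) = 4*o + 8*j)
J(F) = 64*F (J(F) = (4*10 + 8*3)*F = (40 + 24)*F = 64*F)
B = 7937 (B = 64*98 + 1665 = 6272 + 1665 = 7937)
(B + v) + l = (7937 - 21653) - 22300 = -13716 - 22300 = -36016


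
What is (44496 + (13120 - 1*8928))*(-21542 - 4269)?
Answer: -1256685968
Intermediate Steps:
(44496 + (13120 - 1*8928))*(-21542 - 4269) = (44496 + (13120 - 8928))*(-25811) = (44496 + 4192)*(-25811) = 48688*(-25811) = -1256685968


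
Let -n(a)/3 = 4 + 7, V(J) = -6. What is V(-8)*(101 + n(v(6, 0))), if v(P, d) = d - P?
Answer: -408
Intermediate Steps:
n(a) = -33 (n(a) = -3*(4 + 7) = -3*11 = -33)
V(-8)*(101 + n(v(6, 0))) = -6*(101 - 33) = -6*68 = -408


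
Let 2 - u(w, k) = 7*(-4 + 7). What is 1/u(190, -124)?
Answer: -1/19 ≈ -0.052632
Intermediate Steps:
u(w, k) = -19 (u(w, k) = 2 - 7*(-4 + 7) = 2 - 7*3 = 2 - 1*21 = 2 - 21 = -19)
1/u(190, -124) = 1/(-19) = -1/19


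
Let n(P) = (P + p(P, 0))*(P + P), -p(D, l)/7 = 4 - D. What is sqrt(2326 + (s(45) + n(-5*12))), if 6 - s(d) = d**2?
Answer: sqrt(61267) ≈ 247.52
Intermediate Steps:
s(d) = 6 - d**2
p(D, l) = -28 + 7*D (p(D, l) = -7*(4 - D) = -28 + 7*D)
n(P) = 2*P*(-28 + 8*P) (n(P) = (P + (-28 + 7*P))*(P + P) = (-28 + 8*P)*(2*P) = 2*P*(-28 + 8*P))
sqrt(2326 + (s(45) + n(-5*12))) = sqrt(2326 + ((6 - 1*45**2) + 8*(-5*12)*(-7 + 2*(-5*12)))) = sqrt(2326 + ((6 - 1*2025) + 8*(-60)*(-7 + 2*(-60)))) = sqrt(2326 + ((6 - 2025) + 8*(-60)*(-7 - 120))) = sqrt(2326 + (-2019 + 8*(-60)*(-127))) = sqrt(2326 + (-2019 + 60960)) = sqrt(2326 + 58941) = sqrt(61267)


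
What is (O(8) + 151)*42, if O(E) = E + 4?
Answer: 6846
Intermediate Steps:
O(E) = 4 + E
(O(8) + 151)*42 = ((4 + 8) + 151)*42 = (12 + 151)*42 = 163*42 = 6846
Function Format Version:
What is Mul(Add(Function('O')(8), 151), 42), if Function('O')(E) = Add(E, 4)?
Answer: 6846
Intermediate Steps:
Function('O')(E) = Add(4, E)
Mul(Add(Function('O')(8), 151), 42) = Mul(Add(Add(4, 8), 151), 42) = Mul(Add(12, 151), 42) = Mul(163, 42) = 6846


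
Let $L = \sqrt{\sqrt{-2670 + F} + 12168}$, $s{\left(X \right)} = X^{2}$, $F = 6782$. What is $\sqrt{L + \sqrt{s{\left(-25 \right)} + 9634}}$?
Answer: $\sqrt{\sqrt{10259} + 2 \sqrt{3042 + \sqrt{257}}} \approx 14.556$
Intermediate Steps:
$L = \sqrt{12168 + 4 \sqrt{257}}$ ($L = \sqrt{\sqrt{-2670 + 6782} + 12168} = \sqrt{\sqrt{4112} + 12168} = \sqrt{4 \sqrt{257} + 12168} = \sqrt{12168 + 4 \sqrt{257}} \approx 110.6$)
$\sqrt{L + \sqrt{s{\left(-25 \right)} + 9634}} = \sqrt{2 \sqrt{3042 + \sqrt{257}} + \sqrt{\left(-25\right)^{2} + 9634}} = \sqrt{2 \sqrt{3042 + \sqrt{257}} + \sqrt{625 + 9634}} = \sqrt{2 \sqrt{3042 + \sqrt{257}} + \sqrt{10259}} = \sqrt{\sqrt{10259} + 2 \sqrt{3042 + \sqrt{257}}}$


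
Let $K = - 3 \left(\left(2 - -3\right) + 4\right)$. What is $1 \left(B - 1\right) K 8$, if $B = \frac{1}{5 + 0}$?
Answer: $\frac{864}{5} \approx 172.8$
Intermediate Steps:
$B = \frac{1}{5} \approx 0.2$
$K = -27$ ($K = - 3 \left(\left(2 + 3\right) + 4\right) = - 3 \left(5 + 4\right) = \left(-3\right) 9 = -27$)
$1 \left(B - 1\right) K 8 = 1 \left(\frac{1}{5} - 1\right) \left(-27\right) 8 = 1 \left(- \frac{4}{5}\right) \left(-27\right) 8 = \left(- \frac{4}{5}\right) \left(-27\right) 8 = \frac{108}{5} \cdot 8 = \frac{864}{5}$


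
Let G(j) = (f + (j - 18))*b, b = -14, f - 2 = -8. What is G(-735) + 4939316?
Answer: 4949942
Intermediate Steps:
f = -6 (f = 2 - 8 = -6)
G(j) = 336 - 14*j (G(j) = (-6 + (j - 18))*(-14) = (-6 + (-18 + j))*(-14) = (-24 + j)*(-14) = 336 - 14*j)
G(-735) + 4939316 = (336 - 14*(-735)) + 4939316 = (336 + 10290) + 4939316 = 10626 + 4939316 = 4949942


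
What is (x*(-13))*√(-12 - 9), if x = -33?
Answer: 429*I*√21 ≈ 1965.9*I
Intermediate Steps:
(x*(-13))*√(-12 - 9) = (-33*(-13))*√(-12 - 9) = 429*√(-21) = 429*(I*√21) = 429*I*√21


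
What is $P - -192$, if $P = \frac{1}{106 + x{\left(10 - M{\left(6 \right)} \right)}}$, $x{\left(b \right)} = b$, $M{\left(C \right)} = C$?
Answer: $\frac{21121}{110} \approx 192.01$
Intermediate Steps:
$P = \frac{1}{110}$ ($P = \frac{1}{106 + \left(10 - 6\right)} = \frac{1}{106 + 4} = \frac{1}{110} \approx 0.0090909$)
$P - -192 = \frac{1}{110} - -192 = \frac{1}{110} + 192 = \frac{21121}{110}$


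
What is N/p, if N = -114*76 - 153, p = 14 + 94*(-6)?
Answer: 8817/550 ≈ 16.031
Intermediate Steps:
p = -550 (p = 14 - 564 = -550)
N = -8817 (N = -8664 - 153 = -8817)
N/p = -8817/(-550) = -8817*(-1/550) = 8817/550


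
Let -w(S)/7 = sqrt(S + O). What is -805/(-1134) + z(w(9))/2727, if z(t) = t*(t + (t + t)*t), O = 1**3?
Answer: 14555/16362 - 6860*sqrt(10)/2727 ≈ -7.0654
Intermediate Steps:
O = 1
w(S) = -7*sqrt(1 + S) (w(S) = -7*sqrt(S + 1) = -7*sqrt(1 + S))
z(t) = t*(t + 2*t**2) (z(t) = t*(t + (2*t)*t) = t*(t + 2*t**2))
-805/(-1134) + z(w(9))/2727 = -805/(-1134) + ((-7*sqrt(1 + 9))**2*(1 + 2*(-7*sqrt(1 + 9))))/2727 = -805*(-1/1134) + ((-7*sqrt(10))**2*(1 + 2*(-7*sqrt(10))))*(1/2727) = 115/162 + (490*(1 - 14*sqrt(10)))*(1/2727) = 115/162 + (490 - 6860*sqrt(10))*(1/2727) = 115/162 + (490/2727 - 6860*sqrt(10)/2727) = 14555/16362 - 6860*sqrt(10)/2727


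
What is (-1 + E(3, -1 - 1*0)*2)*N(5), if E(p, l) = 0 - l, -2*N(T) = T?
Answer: -5/2 ≈ -2.5000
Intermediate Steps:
N(T) = -T/2
E(p, l) = -l
(-1 + E(3, -1 - 1*0)*2)*N(5) = (-1 - (-1 - 1*0)*2)*(-½*5) = (-1 - (-1 + 0)*2)*(-5/2) = (-1 - 1*(-1)*2)*(-5/2) = (-1 + 1*2)*(-5/2) = (-1 + 2)*(-5/2) = 1*(-5/2) = -5/2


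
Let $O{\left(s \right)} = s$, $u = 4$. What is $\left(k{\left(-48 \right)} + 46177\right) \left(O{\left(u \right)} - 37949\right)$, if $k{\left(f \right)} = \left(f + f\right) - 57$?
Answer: $-1746380680$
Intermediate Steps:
$k{\left(f \right)} = -57 + 2 f$ ($k{\left(f \right)} = 2 f - 57 = -57 + 2 f$)
$\left(k{\left(-48 \right)} + 46177\right) \left(O{\left(u \right)} - 37949\right) = \left(\left(-57 + 2 \left(-48\right)\right) + 46177\right) \left(4 - 37949\right) = \left(\left(-57 - 96\right) + 46177\right) \left(-37945\right) = \left(-153 + 46177\right) \left(-37945\right) = 46024 \left(-37945\right) = -1746380680$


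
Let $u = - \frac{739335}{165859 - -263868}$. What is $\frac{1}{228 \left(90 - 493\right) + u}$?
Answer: $- \frac{429727}{39485775003} \approx -1.0883 \cdot 10^{-5}$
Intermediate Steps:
$u = - \frac{739335}{429727}$ ($u = - \frac{739335}{165859 + 263868} = - \frac{739335}{429727} \approx -1.7205$)
$\frac{1}{228 \left(90 - 493\right) + u} = \frac{1}{228 \left(90 - 493\right) - \frac{739335}{429727}} = \frac{1}{228 \left(-403\right) - \frac{739335}{429727}} = \frac{1}{-91884 - \frac{739335}{429727}} = \frac{1}{- \frac{39485775003}{429727}} = - \frac{429727}{39485775003}$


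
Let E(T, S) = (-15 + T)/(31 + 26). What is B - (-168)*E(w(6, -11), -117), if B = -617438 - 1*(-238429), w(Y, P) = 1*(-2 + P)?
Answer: -7202739/19 ≈ -3.7909e+5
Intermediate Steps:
w(Y, P) = -2 + P
E(T, S) = -5/19 + T/57 (E(T, S) = (-15 + T)/57 = (-15 + T)*(1/57) = -5/19 + T/57)
B = -379009 (B = -617438 + 238429 = -379009)
B - (-168)*E(w(6, -11), -117) = -379009 - (-168)*(-5/19 + (-2 - 11)/57) = -379009 - (-168)*(-5/19 + (1/57)*(-13)) = -379009 - (-168)*(-5/19 - 13/57) = -379009 - (-168)*(-28)/57 = -379009 - 1*1568/19 = -379009 - 1568/19 = -7202739/19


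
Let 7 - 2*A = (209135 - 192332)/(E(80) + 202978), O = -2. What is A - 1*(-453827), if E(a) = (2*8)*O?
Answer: 184206152503/405892 ≈ 4.5383e+5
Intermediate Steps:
E(a) = -32 (E(a) = (2*8)*(-2) = 16*(-2) = -32)
A = 1403819/405892 (A = 7/2 - (209135 - 192332)/(2*(-32 + 202978)) = 7/2 - 16803/(2*202946) = 7/2 - ½*16803/202946 = 7/2 - 16803/405892 = 1403819/405892 ≈ 3.4586)
A - 1*(-453827) = 1403819/405892 - 1*(-453827) = 1403819/405892 + 453827 = 184206152503/405892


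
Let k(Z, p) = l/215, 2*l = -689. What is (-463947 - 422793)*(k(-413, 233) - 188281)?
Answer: 7179181735806/43 ≈ 1.6696e+11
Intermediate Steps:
l = -689/2 (l = (½)*(-689) = -689/2 ≈ -344.50)
k(Z, p) = -689/430 (k(Z, p) = -689/2/215 = -689/2*1/215 = -689/430)
(-463947 - 422793)*(k(-413, 233) - 188281) = (-463947 - 422793)*(-689/430 - 188281) = -886740*(-80961519/430) = 7179181735806/43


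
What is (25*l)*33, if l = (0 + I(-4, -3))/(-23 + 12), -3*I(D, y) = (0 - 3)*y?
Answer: 225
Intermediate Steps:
I(D, y) = y (I(D, y) = -(0 - 3)*y/3 = -(-1)*y = y)
l = 3/11 (l = (0 - 3)/(-23 + 12) = -3/(-11) = -3*(-1/11) = 3/11 ≈ 0.27273)
(25*l)*33 = (25*(3/11))*33 = (75/11)*33 = 225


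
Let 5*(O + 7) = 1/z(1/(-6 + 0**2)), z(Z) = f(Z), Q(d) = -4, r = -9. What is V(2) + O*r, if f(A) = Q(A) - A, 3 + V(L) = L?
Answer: 7184/115 ≈ 62.470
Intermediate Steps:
V(L) = -3 + L
f(A) = -4 - A
z(Z) = -4 - Z
O = -811/115 (O = -7 + 1/(5*(-4 - 1/(-6 + 0**2))) = -7 + 1/(5*(-4 - 1/(-6 + 0))) = -7 + 1/(5*(-4 - 1/(-6))) = -7 + 1/(5*(-4 - 1*(-1/6))) = -7 + 1/(5*(-4 + 1/6)) = -7 + 1/(5*(-23/6)) = -7 + (1/5)*(-6/23) = -7 - 6/115 = -811/115 ≈ -7.0522)
V(2) + O*r = (-3 + 2) - 811/115*(-9) = -1 + 7299/115 = 7184/115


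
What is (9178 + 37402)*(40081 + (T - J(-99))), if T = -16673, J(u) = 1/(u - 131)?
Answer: 25077931378/23 ≈ 1.0903e+9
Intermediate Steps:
J(u) = 1/(-131 + u)
(9178 + 37402)*(40081 + (T - J(-99))) = (9178 + 37402)*(40081 + (-16673 - 1/(-131 - 99))) = 46580*(40081 + (-16673 - 1/(-230))) = 46580*(40081 + (-16673 - 1*(-1/230))) = 46580*(40081 + (-16673 + 1/230)) = 46580*(40081 - 3834789/230) = 46580*(5383841/230) = 25077931378/23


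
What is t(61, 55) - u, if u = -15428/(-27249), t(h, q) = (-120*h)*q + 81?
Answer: -10968255659/27249 ≈ -4.0252e+5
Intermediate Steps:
t(h, q) = 81 - 120*h*q (t(h, q) = -120*h*q + 81 = 81 - 120*h*q)
u = 15428/27249 (u = -15428*(-1/27249) = 15428/27249 ≈ 0.56619)
t(61, 55) - u = (81 - 120*61*55) - 1*15428/27249 = (81 - 402600) - 15428/27249 = -402519 - 15428/27249 = -10968255659/27249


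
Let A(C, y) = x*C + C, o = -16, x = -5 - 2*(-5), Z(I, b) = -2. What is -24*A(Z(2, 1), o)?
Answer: 288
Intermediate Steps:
x = 5 (x = -5 + 10 = 5)
A(C, y) = 6*C (A(C, y) = 5*C + C = 6*C)
-24*A(Z(2, 1), o) = -144*(-2) = -24*(-12) = 288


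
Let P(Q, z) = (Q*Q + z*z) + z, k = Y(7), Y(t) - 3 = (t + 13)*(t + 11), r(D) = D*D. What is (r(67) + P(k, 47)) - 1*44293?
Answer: 94221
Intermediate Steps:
r(D) = D²
Y(t) = 3 + (11 + t)*(13 + t) (Y(t) = 3 + (t + 13)*(t + 11) = 3 + (13 + t)*(11 + t) = 3 + (11 + t)*(13 + t))
k = 363 (k = 146 + 7² + 24*7 = 146 + 49 + 168 = 363)
P(Q, z) = z + Q² + z² (P(Q, z) = (Q² + z²) + z = z + Q² + z²)
(r(67) + P(k, 47)) - 1*44293 = (67² + (47 + 363² + 47²)) - 1*44293 = (4489 + (47 + 131769 + 2209)) - 44293 = (4489 + 134025) - 44293 = 138514 - 44293 = 94221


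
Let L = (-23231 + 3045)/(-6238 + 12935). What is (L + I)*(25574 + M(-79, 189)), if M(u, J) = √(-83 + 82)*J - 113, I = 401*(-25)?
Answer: -1709899933671/6697 - 12692788479*I/6697 ≈ -2.5532e+8 - 1.8953e+6*I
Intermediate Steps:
I = -10025
L = -20186/6697 ≈ -3.0142
M(u, J) = -113 + I*J (M(u, J) = √(-1)*J - 113 = I*J - 113 = -113 + I*J)
(L + I)*(25574 + M(-79, 189)) = (-20186/6697 - 10025)*(25574 + (-113 + I*189)) = -67157611*(25574 + (-113 + 189*I))/6697 = -67157611*(25461 + 189*I)/6697 = -1709899933671/6697 - 12692788479*I/6697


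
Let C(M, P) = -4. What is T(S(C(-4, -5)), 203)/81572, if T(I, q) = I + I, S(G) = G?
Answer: -2/20393 ≈ -9.8073e-5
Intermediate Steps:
T(I, q) = 2*I
T(S(C(-4, -5)), 203)/81572 = (2*(-4))/81572 = -8*1/81572 = -2/20393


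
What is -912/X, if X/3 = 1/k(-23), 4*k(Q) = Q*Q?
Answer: -40204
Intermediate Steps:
k(Q) = Q**2/4 (k(Q) = (Q*Q)/4 = Q**2/4)
X = 12/529 (X = 3/(((1/4)*(-23)**2)) = 3/(((1/4)*529)) = 3/(529/4) = 3*(4/529) = 12/529 ≈ 0.022684)
-912/X = -912/12/529 = -912*529/12 = -40204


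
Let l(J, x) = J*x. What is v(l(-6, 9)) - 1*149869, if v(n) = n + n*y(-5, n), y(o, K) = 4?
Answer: -150139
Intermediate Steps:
v(n) = 5*n (v(n) = n + n*4 = n + 4*n = 5*n)
v(l(-6, 9)) - 1*149869 = 5*(-6*9) - 1*149869 = 5*(-54) - 149869 = -270 - 149869 = -150139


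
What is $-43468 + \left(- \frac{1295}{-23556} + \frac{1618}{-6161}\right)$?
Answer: $- \frac{6308476468601}{145128516} \approx -43468.0$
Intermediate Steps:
$-43468 + \left(- \frac{1295}{-23556} + \frac{1618}{-6161}\right) = -43468 + \left(\left(-1295\right) \left(- \frac{1}{23556}\right) + 1618 \left(- \frac{1}{6161}\right)\right) = -43468 + \left(\frac{1295}{23556} - \frac{1618}{6161}\right) = -43468 - \frac{30135113}{145128516} = - \frac{6308476468601}{145128516}$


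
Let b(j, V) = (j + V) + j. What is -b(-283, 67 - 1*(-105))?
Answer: 394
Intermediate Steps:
b(j, V) = V + 2*j (b(j, V) = (V + j) + j = V + 2*j)
-b(-283, 67 - 1*(-105)) = -((67 - 1*(-105)) + 2*(-283)) = -((67 + 105) - 566) = -(172 - 566) = -1*(-394) = 394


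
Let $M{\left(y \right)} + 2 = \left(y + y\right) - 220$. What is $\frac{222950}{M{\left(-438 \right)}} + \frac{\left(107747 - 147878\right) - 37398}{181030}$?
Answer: $- \frac{470299597}{2311290} \approx -203.48$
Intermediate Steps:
$M{\left(y \right)} = -222 + 2 y$ ($M{\left(y \right)} = -2 + \left(\left(y + y\right) - 220\right) = -2 + \left(2 y - 220\right) = -2 + \left(-220 + 2 y\right) = -222 + 2 y$)
$\frac{222950}{M{\left(-438 \right)}} + \frac{\left(107747 - 147878\right) - 37398}{181030} = \frac{222950}{-222 + 2 \left(-438\right)} + \frac{\left(107747 - 147878\right) - 37398}{181030} = \frac{222950}{-222 - 876} + \left(-40131 - 37398\right) \frac{1}{181030} = \frac{222950}{-1098} - \frac{1803}{4210} = 222950 \left(- \frac{1}{1098}\right) - \frac{1803}{4210} = - \frac{111475}{549} - \frac{1803}{4210} = - \frac{470299597}{2311290}$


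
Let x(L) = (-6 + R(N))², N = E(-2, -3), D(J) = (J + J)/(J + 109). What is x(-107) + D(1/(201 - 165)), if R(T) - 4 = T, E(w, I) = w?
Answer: 62802/3925 ≈ 16.001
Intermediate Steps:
D(J) = 2*J/(109 + J) (D(J) = (2*J)/(109 + J) = 2*J/(109 + J))
N = -2
R(T) = 4 + T
x(L) = 16 (x(L) = (-6 + (4 - 2))² = (-6 + 2)² = (-4)² = 16)
x(-107) + D(1/(201 - 165)) = 16 + 2/((201 - 165)*(109 + 1/(201 - 165))) = 16 + 2/(36*(109 + 1/36)) = 16 + 2*(1/36)/(109 + 1/36) = 16 + 2*(1/36)/(3925/36) = 16 + 2*(1/36)*(36/3925) = 16 + 2/3925 = 62802/3925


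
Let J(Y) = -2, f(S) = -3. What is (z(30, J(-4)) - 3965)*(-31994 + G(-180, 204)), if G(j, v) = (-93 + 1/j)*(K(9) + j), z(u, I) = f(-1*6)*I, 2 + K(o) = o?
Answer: 11333536193/180 ≈ 6.2964e+7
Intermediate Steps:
K(o) = -2 + o
z(u, I) = -3*I
G(j, v) = (-93 + 1/j)*(7 + j) (G(j, v) = (-93 + 1/j)*((-2 + 9) + j) = (-93 + 1/j)*(7 + j))
(z(30, J(-4)) - 3965)*(-31994 + G(-180, 204)) = (-3*(-2) - 3965)*(-31994 + (-650 - 93*(-180) + 7/(-180))) = (6 - 3965)*(-31994 + (-650 + 16740 + 7*(-1/180))) = -3959*(-31994 + (-650 + 16740 - 7/180)) = -3959*(-31994 + 2896193/180) = -3959*(-2862727/180) = 11333536193/180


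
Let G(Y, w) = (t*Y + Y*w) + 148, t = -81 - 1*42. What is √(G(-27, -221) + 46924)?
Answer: 2*√14090 ≈ 237.40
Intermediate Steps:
t = -123 (t = -81 - 42 = -123)
G(Y, w) = 148 - 123*Y + Y*w (G(Y, w) = (-123*Y + Y*w) + 148 = 148 - 123*Y + Y*w)
√(G(-27, -221) + 46924) = √((148 - 123*(-27) - 27*(-221)) + 46924) = √((148 + 3321 + 5967) + 46924) = √(9436 + 46924) = √56360 = 2*√14090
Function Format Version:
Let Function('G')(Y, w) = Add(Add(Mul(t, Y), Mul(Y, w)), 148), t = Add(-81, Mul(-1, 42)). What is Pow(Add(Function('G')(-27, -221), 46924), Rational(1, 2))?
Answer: Mul(2, Pow(14090, Rational(1, 2))) ≈ 237.40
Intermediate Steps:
t = -123 (t = Add(-81, -42) = -123)
Function('G')(Y, w) = Add(148, Mul(-123, Y), Mul(Y, w)) (Function('G')(Y, w) = Add(Add(Mul(-123, Y), Mul(Y, w)), 148) = Add(148, Mul(-123, Y), Mul(Y, w)))
Pow(Add(Function('G')(-27, -221), 46924), Rational(1, 2)) = Pow(Add(Add(148, Mul(-123, -27), Mul(-27, -221)), 46924), Rational(1, 2)) = Pow(Add(Add(148, 3321, 5967), 46924), Rational(1, 2)) = Pow(Add(9436, 46924), Rational(1, 2)) = Pow(56360, Rational(1, 2)) = Mul(2, Pow(14090, Rational(1, 2)))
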